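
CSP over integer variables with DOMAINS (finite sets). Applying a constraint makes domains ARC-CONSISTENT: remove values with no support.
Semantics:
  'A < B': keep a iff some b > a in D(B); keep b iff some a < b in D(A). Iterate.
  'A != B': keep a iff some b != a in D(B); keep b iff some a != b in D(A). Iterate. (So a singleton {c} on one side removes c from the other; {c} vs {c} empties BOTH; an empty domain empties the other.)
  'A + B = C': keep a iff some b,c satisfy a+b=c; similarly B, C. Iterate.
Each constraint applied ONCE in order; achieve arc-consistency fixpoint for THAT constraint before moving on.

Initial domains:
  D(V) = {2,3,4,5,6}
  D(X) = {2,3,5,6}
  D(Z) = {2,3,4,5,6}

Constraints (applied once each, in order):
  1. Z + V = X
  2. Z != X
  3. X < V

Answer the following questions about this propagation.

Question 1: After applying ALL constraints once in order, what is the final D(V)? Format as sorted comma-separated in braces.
Answer: {}

Derivation:
Constraint 1 (Z + V = X) on D(Z)={2,3,4,5,6} D(V)={2,3,4,5,6} D(X)={2,3,5,6}: Z {2,3,4,5,6}->{2,3,4}; V {2,3,4,5,6}->{2,3,4}; X {2,3,5,6}->{5,6}
Constraint 2 (Z != X) on D(Z)={2,3,4} D(X)={5,6}: no change
Constraint 3 (X < V) on D(X)={5,6} D(V)={2,3,4}: X {5,6}->{}; V {2,3,4}->{}
So after all 3 constraints: D(V) = {}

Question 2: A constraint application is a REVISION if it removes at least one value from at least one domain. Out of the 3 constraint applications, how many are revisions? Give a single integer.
Constraint 1 (Z + V = X) on D(Z)={2,3,4,5,6} D(V)={2,3,4,5,6} D(X)={2,3,5,6}: Z {2,3,4,5,6}->{2,3,4}; V {2,3,4,5,6}->{2,3,4}; X {2,3,5,6}->{5,6} => REVISION
Constraint 2 (Z != X) on D(Z)={2,3,4} D(X)={5,6}: no change => not a revision
Constraint 3 (X < V) on D(X)={5,6} D(V)={2,3,4}: X {5,6}->{}; V {2,3,4}->{} => REVISION
Total revisions = 2

Answer: 2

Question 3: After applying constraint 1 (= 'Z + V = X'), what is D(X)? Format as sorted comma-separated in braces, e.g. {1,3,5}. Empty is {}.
Constraint 1 (Z + V = X) on D(Z)={2,3,4,5,6} D(V)={2,3,4,5,6} D(X)={2,3,5,6}: Z {2,3,4,5,6}->{2,3,4}; V {2,3,4,5,6}->{2,3,4}; X {2,3,5,6}->{5,6}
So after constraint 1: D(X) = {5,6}

Answer: {5,6}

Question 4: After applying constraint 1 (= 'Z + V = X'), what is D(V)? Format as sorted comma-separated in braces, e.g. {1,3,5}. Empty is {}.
Constraint 1 (Z + V = X) on D(Z)={2,3,4,5,6} D(V)={2,3,4,5,6} D(X)={2,3,5,6}: Z {2,3,4,5,6}->{2,3,4}; V {2,3,4,5,6}->{2,3,4}; X {2,3,5,6}->{5,6}
So after constraint 1: D(V) = {2,3,4}

Answer: {2,3,4}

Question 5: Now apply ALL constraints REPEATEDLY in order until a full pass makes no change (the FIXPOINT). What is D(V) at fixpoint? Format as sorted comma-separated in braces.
Answer: {}

Derivation:
pass 0 (initial): D(V)={2,3,4,5,6}
pass 1: V {2,3,4,5,6}->{}; X {2,3,5,6}->{}; Z {2,3,4,5,6}->{2,3,4}
pass 2: Z {2,3,4}->{}
pass 3: no change
Fixpoint after 3 passes: D(V) = {}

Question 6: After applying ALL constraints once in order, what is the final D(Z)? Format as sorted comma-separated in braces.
Constraint 1 (Z + V = X) on D(Z)={2,3,4,5,6} D(V)={2,3,4,5,6} D(X)={2,3,5,6}: Z {2,3,4,5,6}->{2,3,4}; V {2,3,4,5,6}->{2,3,4}; X {2,3,5,6}->{5,6}
Constraint 2 (Z != X) on D(Z)={2,3,4} D(X)={5,6}: no change
Constraint 3 (X < V) on D(X)={5,6} D(V)={2,3,4}: X {5,6}->{}; V {2,3,4}->{}
So after all 3 constraints: D(Z) = {2,3,4}

Answer: {2,3,4}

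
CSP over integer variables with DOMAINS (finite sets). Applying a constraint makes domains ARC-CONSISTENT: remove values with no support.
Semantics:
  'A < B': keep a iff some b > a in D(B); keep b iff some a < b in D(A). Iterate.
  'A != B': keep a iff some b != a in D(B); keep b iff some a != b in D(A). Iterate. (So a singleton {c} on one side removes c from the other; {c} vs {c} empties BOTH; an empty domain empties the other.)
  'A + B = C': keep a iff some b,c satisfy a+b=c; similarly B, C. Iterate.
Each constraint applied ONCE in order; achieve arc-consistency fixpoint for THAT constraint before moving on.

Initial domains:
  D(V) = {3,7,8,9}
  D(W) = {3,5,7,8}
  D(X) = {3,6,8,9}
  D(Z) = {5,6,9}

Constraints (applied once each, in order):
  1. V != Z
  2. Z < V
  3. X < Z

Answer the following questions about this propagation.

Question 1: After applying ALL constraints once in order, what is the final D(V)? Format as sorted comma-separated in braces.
Answer: {7,8,9}

Derivation:
Constraint 1 (V != Z) on D(V)={3,7,8,9} D(Z)={5,6,9}: no change
Constraint 2 (Z < V) on D(Z)={5,6,9} D(V)={3,7,8,9}: Z {5,6,9}->{5,6}; V {3,7,8,9}->{7,8,9}
Constraint 3 (X < Z) on D(X)={3,6,8,9} D(Z)={5,6}: X {3,6,8,9}->{3}
So after all 3 constraints: D(V) = {7,8,9}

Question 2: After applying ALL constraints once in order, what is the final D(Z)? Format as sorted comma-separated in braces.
Constraint 1 (V != Z) on D(V)={3,7,8,9} D(Z)={5,6,9}: no change
Constraint 2 (Z < V) on D(Z)={5,6,9} D(V)={3,7,8,9}: Z {5,6,9}->{5,6}; V {3,7,8,9}->{7,8,9}
Constraint 3 (X < Z) on D(X)={3,6,8,9} D(Z)={5,6}: X {3,6,8,9}->{3}
So after all 3 constraints: D(Z) = {5,6}

Answer: {5,6}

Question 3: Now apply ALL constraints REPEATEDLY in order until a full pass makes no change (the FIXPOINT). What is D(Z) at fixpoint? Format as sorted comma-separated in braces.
pass 0 (initial): D(Z)={5,6,9}
pass 1: V {3,7,8,9}->{7,8,9}; X {3,6,8,9}->{3}; Z {5,6,9}->{5,6}
pass 2: no change
Fixpoint after 2 passes: D(Z) = {5,6}

Answer: {5,6}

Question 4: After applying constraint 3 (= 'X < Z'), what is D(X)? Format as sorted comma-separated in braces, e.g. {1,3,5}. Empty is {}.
Answer: {3}

Derivation:
Constraint 1 (V != Z) on D(V)={3,7,8,9} D(Z)={5,6,9}: no change
Constraint 2 (Z < V) on D(Z)={5,6,9} D(V)={3,7,8,9}: Z {5,6,9}->{5,6}; V {3,7,8,9}->{7,8,9}
Constraint 3 (X < Z) on D(X)={3,6,8,9} D(Z)={5,6}: X {3,6,8,9}->{3}
So after constraint 3: D(X) = {3}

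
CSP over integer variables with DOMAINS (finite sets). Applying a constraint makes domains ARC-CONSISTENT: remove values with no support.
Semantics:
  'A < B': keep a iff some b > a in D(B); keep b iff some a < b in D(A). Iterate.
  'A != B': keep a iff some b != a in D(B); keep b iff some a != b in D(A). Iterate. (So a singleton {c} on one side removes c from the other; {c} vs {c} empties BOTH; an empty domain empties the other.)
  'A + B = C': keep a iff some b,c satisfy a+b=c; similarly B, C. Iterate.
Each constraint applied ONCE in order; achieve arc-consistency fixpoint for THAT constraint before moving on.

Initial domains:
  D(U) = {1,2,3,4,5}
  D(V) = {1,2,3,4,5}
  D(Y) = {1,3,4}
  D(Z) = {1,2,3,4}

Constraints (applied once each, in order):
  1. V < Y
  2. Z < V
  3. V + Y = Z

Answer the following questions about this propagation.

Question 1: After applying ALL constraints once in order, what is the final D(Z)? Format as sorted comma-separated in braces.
Constraint 1 (V < Y) on D(V)={1,2,3,4,5} D(Y)={1,3,4}: V {1,2,3,4,5}->{1,2,3}; Y {1,3,4}->{3,4}
Constraint 2 (Z < V) on D(Z)={1,2,3,4} D(V)={1,2,3}: Z {1,2,3,4}->{1,2}; V {1,2,3}->{2,3}
Constraint 3 (V + Y = Z) on D(V)={2,3} D(Y)={3,4} D(Z)={1,2}: V {2,3}->{}; Y {3,4}->{}; Z {1,2}->{}
So after all 3 constraints: D(Z) = {}

Answer: {}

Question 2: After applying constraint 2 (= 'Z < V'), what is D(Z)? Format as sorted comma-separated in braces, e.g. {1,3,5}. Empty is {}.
Constraint 1 (V < Y) on D(V)={1,2,3,4,5} D(Y)={1,3,4}: V {1,2,3,4,5}->{1,2,3}; Y {1,3,4}->{3,4}
Constraint 2 (Z < V) on D(Z)={1,2,3,4} D(V)={1,2,3}: Z {1,2,3,4}->{1,2}; V {1,2,3}->{2,3}
So after constraint 2: D(Z) = {1,2}

Answer: {1,2}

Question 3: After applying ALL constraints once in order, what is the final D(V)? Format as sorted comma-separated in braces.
Answer: {}

Derivation:
Constraint 1 (V < Y) on D(V)={1,2,3,4,5} D(Y)={1,3,4}: V {1,2,3,4,5}->{1,2,3}; Y {1,3,4}->{3,4}
Constraint 2 (Z < V) on D(Z)={1,2,3,4} D(V)={1,2,3}: Z {1,2,3,4}->{1,2}; V {1,2,3}->{2,3}
Constraint 3 (V + Y = Z) on D(V)={2,3} D(Y)={3,4} D(Z)={1,2}: V {2,3}->{}; Y {3,4}->{}; Z {1,2}->{}
So after all 3 constraints: D(V) = {}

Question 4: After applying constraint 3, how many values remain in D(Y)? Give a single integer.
Answer: 0

Derivation:
Constraint 1 (V < Y) on D(V)={1,2,3,4,5} D(Y)={1,3,4}: V {1,2,3,4,5}->{1,2,3}; Y {1,3,4}->{3,4}
Constraint 2 (Z < V) on D(Z)={1,2,3,4} D(V)={1,2,3}: Z {1,2,3,4}->{1,2}; V {1,2,3}->{2,3}
Constraint 3 (V + Y = Z) on D(V)={2,3} D(Y)={3,4} D(Z)={1,2}: V {2,3}->{}; Y {3,4}->{}; Z {1,2}->{}
So after constraint 3: D(Y)={}, size = 0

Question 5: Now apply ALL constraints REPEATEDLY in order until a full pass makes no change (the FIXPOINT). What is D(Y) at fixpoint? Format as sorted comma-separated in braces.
Answer: {}

Derivation:
pass 0 (initial): D(Y)={1,3,4}
pass 1: V {1,2,3,4,5}->{}; Y {1,3,4}->{}; Z {1,2,3,4}->{}
pass 2: no change
Fixpoint after 2 passes: D(Y) = {}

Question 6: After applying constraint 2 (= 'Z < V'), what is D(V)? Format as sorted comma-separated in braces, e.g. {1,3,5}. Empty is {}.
Answer: {2,3}

Derivation:
Constraint 1 (V < Y) on D(V)={1,2,3,4,5} D(Y)={1,3,4}: V {1,2,3,4,5}->{1,2,3}; Y {1,3,4}->{3,4}
Constraint 2 (Z < V) on D(Z)={1,2,3,4} D(V)={1,2,3}: Z {1,2,3,4}->{1,2}; V {1,2,3}->{2,3}
So after constraint 2: D(V) = {2,3}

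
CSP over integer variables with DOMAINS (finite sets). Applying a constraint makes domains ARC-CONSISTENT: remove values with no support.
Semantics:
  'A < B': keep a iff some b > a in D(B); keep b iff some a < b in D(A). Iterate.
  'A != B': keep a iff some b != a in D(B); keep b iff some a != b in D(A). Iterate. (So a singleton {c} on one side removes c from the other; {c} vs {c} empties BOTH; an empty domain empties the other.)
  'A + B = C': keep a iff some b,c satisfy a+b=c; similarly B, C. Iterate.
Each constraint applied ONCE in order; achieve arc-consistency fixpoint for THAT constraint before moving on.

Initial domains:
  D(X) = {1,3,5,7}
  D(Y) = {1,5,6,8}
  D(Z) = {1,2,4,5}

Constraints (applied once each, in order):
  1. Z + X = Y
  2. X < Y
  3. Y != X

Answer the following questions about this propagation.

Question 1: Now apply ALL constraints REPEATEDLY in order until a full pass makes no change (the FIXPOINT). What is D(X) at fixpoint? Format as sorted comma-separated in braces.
Answer: {1,3,5,7}

Derivation:
pass 0 (initial): D(X)={1,3,5,7}
pass 1: Y {1,5,6,8}->{5,6,8}
pass 2: no change
Fixpoint after 2 passes: D(X) = {1,3,5,7}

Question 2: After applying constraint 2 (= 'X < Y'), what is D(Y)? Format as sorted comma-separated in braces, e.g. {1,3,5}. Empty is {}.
Constraint 1 (Z + X = Y) on D(Z)={1,2,4,5} D(X)={1,3,5,7} D(Y)={1,5,6,8}: Y {1,5,6,8}->{5,6,8}
Constraint 2 (X < Y) on D(X)={1,3,5,7} D(Y)={5,6,8}: no change
So after constraint 2: D(Y) = {5,6,8}

Answer: {5,6,8}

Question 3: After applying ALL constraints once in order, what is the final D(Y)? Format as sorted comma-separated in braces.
Answer: {5,6,8}

Derivation:
Constraint 1 (Z + X = Y) on D(Z)={1,2,4,5} D(X)={1,3,5,7} D(Y)={1,5,6,8}: Y {1,5,6,8}->{5,6,8}
Constraint 2 (X < Y) on D(X)={1,3,5,7} D(Y)={5,6,8}: no change
Constraint 3 (Y != X) on D(Y)={5,6,8} D(X)={1,3,5,7}: no change
So after all 3 constraints: D(Y) = {5,6,8}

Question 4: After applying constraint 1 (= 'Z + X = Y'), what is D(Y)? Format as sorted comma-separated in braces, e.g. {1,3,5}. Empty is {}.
Answer: {5,6,8}

Derivation:
Constraint 1 (Z + X = Y) on D(Z)={1,2,4,5} D(X)={1,3,5,7} D(Y)={1,5,6,8}: Y {1,5,6,8}->{5,6,8}
So after constraint 1: D(Y) = {5,6,8}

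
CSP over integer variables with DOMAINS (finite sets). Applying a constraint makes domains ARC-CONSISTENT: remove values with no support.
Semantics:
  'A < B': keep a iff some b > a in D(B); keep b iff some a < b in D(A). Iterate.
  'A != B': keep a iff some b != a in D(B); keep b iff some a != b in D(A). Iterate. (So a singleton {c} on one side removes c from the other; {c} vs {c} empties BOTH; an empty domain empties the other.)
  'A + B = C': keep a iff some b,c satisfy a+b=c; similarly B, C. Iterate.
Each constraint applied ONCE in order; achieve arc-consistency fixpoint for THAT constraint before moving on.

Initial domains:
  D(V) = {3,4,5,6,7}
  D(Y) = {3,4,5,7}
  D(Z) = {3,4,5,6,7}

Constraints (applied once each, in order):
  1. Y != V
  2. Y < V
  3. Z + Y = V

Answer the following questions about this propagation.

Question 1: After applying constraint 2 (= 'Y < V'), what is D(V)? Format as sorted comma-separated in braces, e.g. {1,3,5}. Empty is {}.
Constraint 1 (Y != V) on D(Y)={3,4,5,7} D(V)={3,4,5,6,7}: no change
Constraint 2 (Y < V) on D(Y)={3,4,5,7} D(V)={3,4,5,6,7}: Y {3,4,5,7}->{3,4,5}; V {3,4,5,6,7}->{4,5,6,7}
So after constraint 2: D(V) = {4,5,6,7}

Answer: {4,5,6,7}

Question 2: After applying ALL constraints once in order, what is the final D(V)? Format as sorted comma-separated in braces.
Constraint 1 (Y != V) on D(Y)={3,4,5,7} D(V)={3,4,5,6,7}: no change
Constraint 2 (Y < V) on D(Y)={3,4,5,7} D(V)={3,4,5,6,7}: Y {3,4,5,7}->{3,4,5}; V {3,4,5,6,7}->{4,5,6,7}
Constraint 3 (Z + Y = V) on D(Z)={3,4,5,6,7} D(Y)={3,4,5} D(V)={4,5,6,7}: Z {3,4,5,6,7}->{3,4}; Y {3,4,5}->{3,4}; V {4,5,6,7}->{6,7}
So after all 3 constraints: D(V) = {6,7}

Answer: {6,7}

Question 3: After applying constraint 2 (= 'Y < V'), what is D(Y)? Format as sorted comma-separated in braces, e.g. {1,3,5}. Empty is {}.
Answer: {3,4,5}

Derivation:
Constraint 1 (Y != V) on D(Y)={3,4,5,7} D(V)={3,4,5,6,7}: no change
Constraint 2 (Y < V) on D(Y)={3,4,5,7} D(V)={3,4,5,6,7}: Y {3,4,5,7}->{3,4,5}; V {3,4,5,6,7}->{4,5,6,7}
So after constraint 2: D(Y) = {3,4,5}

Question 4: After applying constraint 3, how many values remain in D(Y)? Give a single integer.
Answer: 2

Derivation:
Constraint 1 (Y != V) on D(Y)={3,4,5,7} D(V)={3,4,5,6,7}: no change
Constraint 2 (Y < V) on D(Y)={3,4,5,7} D(V)={3,4,5,6,7}: Y {3,4,5,7}->{3,4,5}; V {3,4,5,6,7}->{4,5,6,7}
Constraint 3 (Z + Y = V) on D(Z)={3,4,5,6,7} D(Y)={3,4,5} D(V)={4,5,6,7}: Z {3,4,5,6,7}->{3,4}; Y {3,4,5}->{3,4}; V {4,5,6,7}->{6,7}
So after constraint 3: D(Y)={3,4}, size = 2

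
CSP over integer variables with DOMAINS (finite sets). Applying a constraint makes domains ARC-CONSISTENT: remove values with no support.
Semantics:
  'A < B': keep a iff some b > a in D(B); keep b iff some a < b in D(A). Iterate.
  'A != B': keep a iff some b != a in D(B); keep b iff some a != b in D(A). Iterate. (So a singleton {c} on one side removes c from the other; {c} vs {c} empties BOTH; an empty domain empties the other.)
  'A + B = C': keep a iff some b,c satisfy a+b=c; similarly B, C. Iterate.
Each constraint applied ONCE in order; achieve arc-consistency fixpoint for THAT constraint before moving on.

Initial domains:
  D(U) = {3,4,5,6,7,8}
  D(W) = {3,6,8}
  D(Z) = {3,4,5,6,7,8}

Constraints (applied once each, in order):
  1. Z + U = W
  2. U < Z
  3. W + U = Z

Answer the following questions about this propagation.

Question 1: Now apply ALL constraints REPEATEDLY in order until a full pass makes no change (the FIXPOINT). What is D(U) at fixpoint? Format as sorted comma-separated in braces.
Answer: {}

Derivation:
pass 0 (initial): D(U)={3,4,5,6,7,8}
pass 1: U {3,4,5,6,7,8}->{}; W {3,6,8}->{}; Z {3,4,5,6,7,8}->{}
pass 2: no change
Fixpoint after 2 passes: D(U) = {}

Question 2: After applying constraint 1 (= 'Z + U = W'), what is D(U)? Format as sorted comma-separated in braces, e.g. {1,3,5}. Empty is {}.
Constraint 1 (Z + U = W) on D(Z)={3,4,5,6,7,8} D(U)={3,4,5,6,7,8} D(W)={3,6,8}: Z {3,4,5,6,7,8}->{3,4,5}; U {3,4,5,6,7,8}->{3,4,5}; W {3,6,8}->{6,8}
So after constraint 1: D(U) = {3,4,5}

Answer: {3,4,5}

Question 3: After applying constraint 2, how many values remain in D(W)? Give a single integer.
Answer: 2

Derivation:
Constraint 1 (Z + U = W) on D(Z)={3,4,5,6,7,8} D(U)={3,4,5,6,7,8} D(W)={3,6,8}: Z {3,4,5,6,7,8}->{3,4,5}; U {3,4,5,6,7,8}->{3,4,5}; W {3,6,8}->{6,8}
Constraint 2 (U < Z) on D(U)={3,4,5} D(Z)={3,4,5}: U {3,4,5}->{3,4}; Z {3,4,5}->{4,5}
So after constraint 2: D(W)={6,8}, size = 2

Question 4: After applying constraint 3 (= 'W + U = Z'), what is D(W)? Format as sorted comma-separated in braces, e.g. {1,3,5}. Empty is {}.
Constraint 1 (Z + U = W) on D(Z)={3,4,5,6,7,8} D(U)={3,4,5,6,7,8} D(W)={3,6,8}: Z {3,4,5,6,7,8}->{3,4,5}; U {3,4,5,6,7,8}->{3,4,5}; W {3,6,8}->{6,8}
Constraint 2 (U < Z) on D(U)={3,4,5} D(Z)={3,4,5}: U {3,4,5}->{3,4}; Z {3,4,5}->{4,5}
Constraint 3 (W + U = Z) on D(W)={6,8} D(U)={3,4} D(Z)={4,5}: W {6,8}->{}; U {3,4}->{}; Z {4,5}->{}
So after constraint 3: D(W) = {}

Answer: {}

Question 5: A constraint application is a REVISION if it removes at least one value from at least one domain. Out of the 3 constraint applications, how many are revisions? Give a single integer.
Answer: 3

Derivation:
Constraint 1 (Z + U = W) on D(Z)={3,4,5,6,7,8} D(U)={3,4,5,6,7,8} D(W)={3,6,8}: Z {3,4,5,6,7,8}->{3,4,5}; U {3,4,5,6,7,8}->{3,4,5}; W {3,6,8}->{6,8} => REVISION
Constraint 2 (U < Z) on D(U)={3,4,5} D(Z)={3,4,5}: U {3,4,5}->{3,4}; Z {3,4,5}->{4,5} => REVISION
Constraint 3 (W + U = Z) on D(W)={6,8} D(U)={3,4} D(Z)={4,5}: W {6,8}->{}; U {3,4}->{}; Z {4,5}->{} => REVISION
Total revisions = 3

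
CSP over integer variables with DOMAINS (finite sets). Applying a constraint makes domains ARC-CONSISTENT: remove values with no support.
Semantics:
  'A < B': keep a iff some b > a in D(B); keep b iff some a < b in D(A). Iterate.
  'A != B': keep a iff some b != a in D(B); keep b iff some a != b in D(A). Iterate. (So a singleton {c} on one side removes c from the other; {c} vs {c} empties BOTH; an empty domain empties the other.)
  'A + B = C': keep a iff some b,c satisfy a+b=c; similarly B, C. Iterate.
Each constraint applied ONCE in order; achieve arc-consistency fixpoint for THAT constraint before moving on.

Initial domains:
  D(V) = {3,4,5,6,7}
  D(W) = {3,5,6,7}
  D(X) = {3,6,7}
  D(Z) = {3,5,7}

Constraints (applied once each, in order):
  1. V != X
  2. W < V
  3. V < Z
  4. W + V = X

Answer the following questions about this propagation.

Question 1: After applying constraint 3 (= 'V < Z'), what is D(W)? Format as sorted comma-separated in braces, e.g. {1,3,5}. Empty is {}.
Constraint 1 (V != X) on D(V)={3,4,5,6,7} D(X)={3,6,7}: no change
Constraint 2 (W < V) on D(W)={3,5,6,7} D(V)={3,4,5,6,7}: W {3,5,6,7}->{3,5,6}; V {3,4,5,6,7}->{4,5,6,7}
Constraint 3 (V < Z) on D(V)={4,5,6,7} D(Z)={3,5,7}: V {4,5,6,7}->{4,5,6}; Z {3,5,7}->{5,7}
So after constraint 3: D(W) = {3,5,6}

Answer: {3,5,6}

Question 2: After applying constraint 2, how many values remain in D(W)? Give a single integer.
Answer: 3

Derivation:
Constraint 1 (V != X) on D(V)={3,4,5,6,7} D(X)={3,6,7}: no change
Constraint 2 (W < V) on D(W)={3,5,6,7} D(V)={3,4,5,6,7}: W {3,5,6,7}->{3,5,6}; V {3,4,5,6,7}->{4,5,6,7}
So after constraint 2: D(W)={3,5,6}, size = 3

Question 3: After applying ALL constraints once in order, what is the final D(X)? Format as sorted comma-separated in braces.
Answer: {7}

Derivation:
Constraint 1 (V != X) on D(V)={3,4,5,6,7} D(X)={3,6,7}: no change
Constraint 2 (W < V) on D(W)={3,5,6,7} D(V)={3,4,5,6,7}: W {3,5,6,7}->{3,5,6}; V {3,4,5,6,7}->{4,5,6,7}
Constraint 3 (V < Z) on D(V)={4,5,6,7} D(Z)={3,5,7}: V {4,5,6,7}->{4,5,6}; Z {3,5,7}->{5,7}
Constraint 4 (W + V = X) on D(W)={3,5,6} D(V)={4,5,6} D(X)={3,6,7}: W {3,5,6}->{3}; V {4,5,6}->{4}; X {3,6,7}->{7}
So after all 4 constraints: D(X) = {7}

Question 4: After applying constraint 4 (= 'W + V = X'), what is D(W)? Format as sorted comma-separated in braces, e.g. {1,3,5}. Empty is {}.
Constraint 1 (V != X) on D(V)={3,4,5,6,7} D(X)={3,6,7}: no change
Constraint 2 (W < V) on D(W)={3,5,6,7} D(V)={3,4,5,6,7}: W {3,5,6,7}->{3,5,6}; V {3,4,5,6,7}->{4,5,6,7}
Constraint 3 (V < Z) on D(V)={4,5,6,7} D(Z)={3,5,7}: V {4,5,6,7}->{4,5,6}; Z {3,5,7}->{5,7}
Constraint 4 (W + V = X) on D(W)={3,5,6} D(V)={4,5,6} D(X)={3,6,7}: W {3,5,6}->{3}; V {4,5,6}->{4}; X {3,6,7}->{7}
So after constraint 4: D(W) = {3}

Answer: {3}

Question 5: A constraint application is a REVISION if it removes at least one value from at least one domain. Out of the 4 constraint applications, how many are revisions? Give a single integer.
Constraint 1 (V != X) on D(V)={3,4,5,6,7} D(X)={3,6,7}: no change => not a revision
Constraint 2 (W < V) on D(W)={3,5,6,7} D(V)={3,4,5,6,7}: W {3,5,6,7}->{3,5,6}; V {3,4,5,6,7}->{4,5,6,7} => REVISION
Constraint 3 (V < Z) on D(V)={4,5,6,7} D(Z)={3,5,7}: V {4,5,6,7}->{4,5,6}; Z {3,5,7}->{5,7} => REVISION
Constraint 4 (W + V = X) on D(W)={3,5,6} D(V)={4,5,6} D(X)={3,6,7}: W {3,5,6}->{3}; V {4,5,6}->{4}; X {3,6,7}->{7} => REVISION
Total revisions = 3

Answer: 3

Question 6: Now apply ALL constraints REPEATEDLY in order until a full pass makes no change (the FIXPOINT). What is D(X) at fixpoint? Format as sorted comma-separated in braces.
pass 0 (initial): D(X)={3,6,7}
pass 1: V {3,4,5,6,7}->{4}; W {3,5,6,7}->{3}; X {3,6,7}->{7}; Z {3,5,7}->{5,7}
pass 2: no change
Fixpoint after 2 passes: D(X) = {7}

Answer: {7}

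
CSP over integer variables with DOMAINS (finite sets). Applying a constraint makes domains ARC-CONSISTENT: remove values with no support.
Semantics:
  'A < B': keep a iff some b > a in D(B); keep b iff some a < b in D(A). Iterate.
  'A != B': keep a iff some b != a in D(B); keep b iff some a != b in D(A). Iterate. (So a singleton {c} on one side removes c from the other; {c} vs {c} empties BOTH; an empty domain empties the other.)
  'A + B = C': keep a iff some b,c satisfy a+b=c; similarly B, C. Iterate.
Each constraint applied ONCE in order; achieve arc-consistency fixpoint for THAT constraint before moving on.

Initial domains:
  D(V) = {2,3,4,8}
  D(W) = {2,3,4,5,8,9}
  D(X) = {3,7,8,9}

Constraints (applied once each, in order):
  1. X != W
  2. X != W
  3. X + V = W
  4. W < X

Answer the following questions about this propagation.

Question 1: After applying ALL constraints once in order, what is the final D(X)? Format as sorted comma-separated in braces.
Answer: {7}

Derivation:
Constraint 1 (X != W) on D(X)={3,7,8,9} D(W)={2,3,4,5,8,9}: no change
Constraint 2 (X != W) on D(X)={3,7,8,9} D(W)={2,3,4,5,8,9}: no change
Constraint 3 (X + V = W) on D(X)={3,7,8,9} D(V)={2,3,4,8} D(W)={2,3,4,5,8,9}: X {3,7,8,9}->{3,7}; V {2,3,4,8}->{2}; W {2,3,4,5,8,9}->{5,9}
Constraint 4 (W < X) on D(W)={5,9} D(X)={3,7}: W {5,9}->{5}; X {3,7}->{7}
So after all 4 constraints: D(X) = {7}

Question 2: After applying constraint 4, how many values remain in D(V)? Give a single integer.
Answer: 1

Derivation:
Constraint 1 (X != W) on D(X)={3,7,8,9} D(W)={2,3,4,5,8,9}: no change
Constraint 2 (X != W) on D(X)={3,7,8,9} D(W)={2,3,4,5,8,9}: no change
Constraint 3 (X + V = W) on D(X)={3,7,8,9} D(V)={2,3,4,8} D(W)={2,3,4,5,8,9}: X {3,7,8,9}->{3,7}; V {2,3,4,8}->{2}; W {2,3,4,5,8,9}->{5,9}
Constraint 4 (W < X) on D(W)={5,9} D(X)={3,7}: W {5,9}->{5}; X {3,7}->{7}
So after constraint 4: D(V)={2}, size = 1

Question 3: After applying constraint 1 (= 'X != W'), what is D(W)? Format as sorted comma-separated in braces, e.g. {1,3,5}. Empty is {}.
Constraint 1 (X != W) on D(X)={3,7,8,9} D(W)={2,3,4,5,8,9}: no change
So after constraint 1: D(W) = {2,3,4,5,8,9}

Answer: {2,3,4,5,8,9}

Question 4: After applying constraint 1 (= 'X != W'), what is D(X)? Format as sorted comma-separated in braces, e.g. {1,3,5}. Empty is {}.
Answer: {3,7,8,9}

Derivation:
Constraint 1 (X != W) on D(X)={3,7,8,9} D(W)={2,3,4,5,8,9}: no change
So after constraint 1: D(X) = {3,7,8,9}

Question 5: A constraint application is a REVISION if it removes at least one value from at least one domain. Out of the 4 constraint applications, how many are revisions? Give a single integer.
Answer: 2

Derivation:
Constraint 1 (X != W) on D(X)={3,7,8,9} D(W)={2,3,4,5,8,9}: no change => not a revision
Constraint 2 (X != W) on D(X)={3,7,8,9} D(W)={2,3,4,5,8,9}: no change => not a revision
Constraint 3 (X + V = W) on D(X)={3,7,8,9} D(V)={2,3,4,8} D(W)={2,3,4,5,8,9}: X {3,7,8,9}->{3,7}; V {2,3,4,8}->{2}; W {2,3,4,5,8,9}->{5,9} => REVISION
Constraint 4 (W < X) on D(W)={5,9} D(X)={3,7}: W {5,9}->{5}; X {3,7}->{7} => REVISION
Total revisions = 2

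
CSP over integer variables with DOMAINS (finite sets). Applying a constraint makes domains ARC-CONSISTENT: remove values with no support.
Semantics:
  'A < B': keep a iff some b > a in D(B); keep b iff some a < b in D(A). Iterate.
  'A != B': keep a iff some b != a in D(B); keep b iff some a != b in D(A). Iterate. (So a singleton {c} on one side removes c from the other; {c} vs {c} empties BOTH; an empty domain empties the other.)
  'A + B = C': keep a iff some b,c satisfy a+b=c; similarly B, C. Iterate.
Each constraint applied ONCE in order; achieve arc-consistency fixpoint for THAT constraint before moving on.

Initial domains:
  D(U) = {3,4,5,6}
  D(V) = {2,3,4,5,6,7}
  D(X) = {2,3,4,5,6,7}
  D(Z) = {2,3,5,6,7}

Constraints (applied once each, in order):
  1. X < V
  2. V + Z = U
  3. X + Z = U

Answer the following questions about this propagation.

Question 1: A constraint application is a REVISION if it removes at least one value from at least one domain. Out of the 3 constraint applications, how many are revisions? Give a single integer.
Constraint 1 (X < V) on D(X)={2,3,4,5,6,7} D(V)={2,3,4,5,6,7}: X {2,3,4,5,6,7}->{2,3,4,5,6}; V {2,3,4,5,6,7}->{3,4,5,6,7} => REVISION
Constraint 2 (V + Z = U) on D(V)={3,4,5,6,7} D(Z)={2,3,5,6,7} D(U)={3,4,5,6}: V {3,4,5,6,7}->{3,4}; Z {2,3,5,6,7}->{2,3}; U {3,4,5,6}->{5,6} => REVISION
Constraint 3 (X + Z = U) on D(X)={2,3,4,5,6} D(Z)={2,3} D(U)={5,6}: X {2,3,4,5,6}->{2,3,4} => REVISION
Total revisions = 3

Answer: 3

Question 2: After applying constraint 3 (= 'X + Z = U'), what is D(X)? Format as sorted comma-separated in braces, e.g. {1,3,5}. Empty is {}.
Constraint 1 (X < V) on D(X)={2,3,4,5,6,7} D(V)={2,3,4,5,6,7}: X {2,3,4,5,6,7}->{2,3,4,5,6}; V {2,3,4,5,6,7}->{3,4,5,6,7}
Constraint 2 (V + Z = U) on D(V)={3,4,5,6,7} D(Z)={2,3,5,6,7} D(U)={3,4,5,6}: V {3,4,5,6,7}->{3,4}; Z {2,3,5,6,7}->{2,3}; U {3,4,5,6}->{5,6}
Constraint 3 (X + Z = U) on D(X)={2,3,4,5,6} D(Z)={2,3} D(U)={5,6}: X {2,3,4,5,6}->{2,3,4}
So after constraint 3: D(X) = {2,3,4}

Answer: {2,3,4}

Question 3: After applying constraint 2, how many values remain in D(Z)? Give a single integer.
Constraint 1 (X < V) on D(X)={2,3,4,5,6,7} D(V)={2,3,4,5,6,7}: X {2,3,4,5,6,7}->{2,3,4,5,6}; V {2,3,4,5,6,7}->{3,4,5,6,7}
Constraint 2 (V + Z = U) on D(V)={3,4,5,6,7} D(Z)={2,3,5,6,7} D(U)={3,4,5,6}: V {3,4,5,6,7}->{3,4}; Z {2,3,5,6,7}->{2,3}; U {3,4,5,6}->{5,6}
So after constraint 2: D(Z)={2,3}, size = 2

Answer: 2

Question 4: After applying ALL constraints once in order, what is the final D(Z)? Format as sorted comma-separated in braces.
Answer: {2,3}

Derivation:
Constraint 1 (X < V) on D(X)={2,3,4,5,6,7} D(V)={2,3,4,5,6,7}: X {2,3,4,5,6,7}->{2,3,4,5,6}; V {2,3,4,5,6,7}->{3,4,5,6,7}
Constraint 2 (V + Z = U) on D(V)={3,4,5,6,7} D(Z)={2,3,5,6,7} D(U)={3,4,5,6}: V {3,4,5,6,7}->{3,4}; Z {2,3,5,6,7}->{2,3}; U {3,4,5,6}->{5,6}
Constraint 3 (X + Z = U) on D(X)={2,3,4,5,6} D(Z)={2,3} D(U)={5,6}: X {2,3,4,5,6}->{2,3,4}
So after all 3 constraints: D(Z) = {2,3}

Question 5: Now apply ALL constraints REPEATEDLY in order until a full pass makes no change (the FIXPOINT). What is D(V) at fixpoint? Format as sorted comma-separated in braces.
Answer: {3,4}

Derivation:
pass 0 (initial): D(V)={2,3,4,5,6,7}
pass 1: U {3,4,5,6}->{5,6}; V {2,3,4,5,6,7}->{3,4}; X {2,3,4,5,6,7}->{2,3,4}; Z {2,3,5,6,7}->{2,3}
pass 2: X {2,3,4}->{2,3}
pass 3: no change
Fixpoint after 3 passes: D(V) = {3,4}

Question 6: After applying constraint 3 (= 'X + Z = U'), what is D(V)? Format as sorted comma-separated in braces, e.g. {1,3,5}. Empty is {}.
Constraint 1 (X < V) on D(X)={2,3,4,5,6,7} D(V)={2,3,4,5,6,7}: X {2,3,4,5,6,7}->{2,3,4,5,6}; V {2,3,4,5,6,7}->{3,4,5,6,7}
Constraint 2 (V + Z = U) on D(V)={3,4,5,6,7} D(Z)={2,3,5,6,7} D(U)={3,4,5,6}: V {3,4,5,6,7}->{3,4}; Z {2,3,5,6,7}->{2,3}; U {3,4,5,6}->{5,6}
Constraint 3 (X + Z = U) on D(X)={2,3,4,5,6} D(Z)={2,3} D(U)={5,6}: X {2,3,4,5,6}->{2,3,4}
So after constraint 3: D(V) = {3,4}

Answer: {3,4}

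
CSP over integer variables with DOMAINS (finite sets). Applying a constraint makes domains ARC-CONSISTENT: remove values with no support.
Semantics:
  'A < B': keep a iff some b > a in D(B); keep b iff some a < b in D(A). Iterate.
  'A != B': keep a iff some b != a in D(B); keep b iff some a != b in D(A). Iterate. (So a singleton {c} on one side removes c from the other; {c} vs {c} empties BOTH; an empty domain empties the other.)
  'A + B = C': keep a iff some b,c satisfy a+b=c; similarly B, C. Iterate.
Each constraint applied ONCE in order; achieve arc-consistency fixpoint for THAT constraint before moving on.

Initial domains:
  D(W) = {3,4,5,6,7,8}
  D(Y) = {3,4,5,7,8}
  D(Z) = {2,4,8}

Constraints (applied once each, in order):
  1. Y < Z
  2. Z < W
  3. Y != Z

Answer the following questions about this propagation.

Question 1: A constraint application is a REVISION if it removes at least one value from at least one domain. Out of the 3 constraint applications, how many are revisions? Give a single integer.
Constraint 1 (Y < Z) on D(Y)={3,4,5,7,8} D(Z)={2,4,8}: Y {3,4,5,7,8}->{3,4,5,7}; Z {2,4,8}->{4,8} => REVISION
Constraint 2 (Z < W) on D(Z)={4,8} D(W)={3,4,5,6,7,8}: Z {4,8}->{4}; W {3,4,5,6,7,8}->{5,6,7,8} => REVISION
Constraint 3 (Y != Z) on D(Y)={3,4,5,7} D(Z)={4}: Y {3,4,5,7}->{3,5,7} => REVISION
Total revisions = 3

Answer: 3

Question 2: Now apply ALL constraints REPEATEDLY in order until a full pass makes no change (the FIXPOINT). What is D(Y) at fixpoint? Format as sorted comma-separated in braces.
Answer: {3}

Derivation:
pass 0 (initial): D(Y)={3,4,5,7,8}
pass 1: W {3,4,5,6,7,8}->{5,6,7,8}; Y {3,4,5,7,8}->{3,5,7}; Z {2,4,8}->{4}
pass 2: Y {3,5,7}->{3}
pass 3: no change
Fixpoint after 3 passes: D(Y) = {3}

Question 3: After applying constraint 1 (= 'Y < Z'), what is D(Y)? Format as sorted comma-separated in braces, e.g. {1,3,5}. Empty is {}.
Constraint 1 (Y < Z) on D(Y)={3,4,5,7,8} D(Z)={2,4,8}: Y {3,4,5,7,8}->{3,4,5,7}; Z {2,4,8}->{4,8}
So after constraint 1: D(Y) = {3,4,5,7}

Answer: {3,4,5,7}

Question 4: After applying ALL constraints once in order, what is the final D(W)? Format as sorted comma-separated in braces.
Constraint 1 (Y < Z) on D(Y)={3,4,5,7,8} D(Z)={2,4,8}: Y {3,4,5,7,8}->{3,4,5,7}; Z {2,4,8}->{4,8}
Constraint 2 (Z < W) on D(Z)={4,8} D(W)={3,4,5,6,7,8}: Z {4,8}->{4}; W {3,4,5,6,7,8}->{5,6,7,8}
Constraint 3 (Y != Z) on D(Y)={3,4,5,7} D(Z)={4}: Y {3,4,5,7}->{3,5,7}
So after all 3 constraints: D(W) = {5,6,7,8}

Answer: {5,6,7,8}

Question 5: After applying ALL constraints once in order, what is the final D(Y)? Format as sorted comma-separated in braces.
Constraint 1 (Y < Z) on D(Y)={3,4,5,7,8} D(Z)={2,4,8}: Y {3,4,5,7,8}->{3,4,5,7}; Z {2,4,8}->{4,8}
Constraint 2 (Z < W) on D(Z)={4,8} D(W)={3,4,5,6,7,8}: Z {4,8}->{4}; W {3,4,5,6,7,8}->{5,6,7,8}
Constraint 3 (Y != Z) on D(Y)={3,4,5,7} D(Z)={4}: Y {3,4,5,7}->{3,5,7}
So after all 3 constraints: D(Y) = {3,5,7}

Answer: {3,5,7}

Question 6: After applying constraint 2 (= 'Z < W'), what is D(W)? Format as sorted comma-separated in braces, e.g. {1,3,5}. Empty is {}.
Answer: {5,6,7,8}

Derivation:
Constraint 1 (Y < Z) on D(Y)={3,4,5,7,8} D(Z)={2,4,8}: Y {3,4,5,7,8}->{3,4,5,7}; Z {2,4,8}->{4,8}
Constraint 2 (Z < W) on D(Z)={4,8} D(W)={3,4,5,6,7,8}: Z {4,8}->{4}; W {3,4,5,6,7,8}->{5,6,7,8}
So after constraint 2: D(W) = {5,6,7,8}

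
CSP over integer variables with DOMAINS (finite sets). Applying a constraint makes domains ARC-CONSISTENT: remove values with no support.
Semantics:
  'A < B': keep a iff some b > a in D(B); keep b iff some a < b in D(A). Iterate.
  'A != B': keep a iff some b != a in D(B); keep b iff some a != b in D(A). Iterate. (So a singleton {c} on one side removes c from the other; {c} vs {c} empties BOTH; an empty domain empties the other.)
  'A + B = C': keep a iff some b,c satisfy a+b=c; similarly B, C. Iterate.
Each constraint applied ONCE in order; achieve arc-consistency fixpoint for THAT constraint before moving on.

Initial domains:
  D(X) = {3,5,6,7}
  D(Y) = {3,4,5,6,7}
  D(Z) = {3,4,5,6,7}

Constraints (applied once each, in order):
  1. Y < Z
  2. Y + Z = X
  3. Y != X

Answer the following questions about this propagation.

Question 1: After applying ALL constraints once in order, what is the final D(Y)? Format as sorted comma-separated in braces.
Constraint 1 (Y < Z) on D(Y)={3,4,5,6,7} D(Z)={3,4,5,6,7}: Y {3,4,5,6,7}->{3,4,5,6}; Z {3,4,5,6,7}->{4,5,6,7}
Constraint 2 (Y + Z = X) on D(Y)={3,4,5,6} D(Z)={4,5,6,7} D(X)={3,5,6,7}: Y {3,4,5,6}->{3}; Z {4,5,6,7}->{4}; X {3,5,6,7}->{7}
Constraint 3 (Y != X) on D(Y)={3} D(X)={7}: no change
So after all 3 constraints: D(Y) = {3}

Answer: {3}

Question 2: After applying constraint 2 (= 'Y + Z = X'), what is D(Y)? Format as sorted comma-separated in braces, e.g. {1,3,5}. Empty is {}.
Answer: {3}

Derivation:
Constraint 1 (Y < Z) on D(Y)={3,4,5,6,7} D(Z)={3,4,5,6,7}: Y {3,4,5,6,7}->{3,4,5,6}; Z {3,4,5,6,7}->{4,5,6,7}
Constraint 2 (Y + Z = X) on D(Y)={3,4,5,6} D(Z)={4,5,6,7} D(X)={3,5,6,7}: Y {3,4,5,6}->{3}; Z {4,5,6,7}->{4}; X {3,5,6,7}->{7}
So after constraint 2: D(Y) = {3}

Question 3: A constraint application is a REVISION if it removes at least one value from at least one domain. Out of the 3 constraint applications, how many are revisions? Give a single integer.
Constraint 1 (Y < Z) on D(Y)={3,4,5,6,7} D(Z)={3,4,5,6,7}: Y {3,4,5,6,7}->{3,4,5,6}; Z {3,4,5,6,7}->{4,5,6,7} => REVISION
Constraint 2 (Y + Z = X) on D(Y)={3,4,5,6} D(Z)={4,5,6,7} D(X)={3,5,6,7}: Y {3,4,5,6}->{3}; Z {4,5,6,7}->{4}; X {3,5,6,7}->{7} => REVISION
Constraint 3 (Y != X) on D(Y)={3} D(X)={7}: no change => not a revision
Total revisions = 2

Answer: 2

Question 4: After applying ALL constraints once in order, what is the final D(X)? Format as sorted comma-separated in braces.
Answer: {7}

Derivation:
Constraint 1 (Y < Z) on D(Y)={3,4,5,6,7} D(Z)={3,4,5,6,7}: Y {3,4,5,6,7}->{3,4,5,6}; Z {3,4,5,6,7}->{4,5,6,7}
Constraint 2 (Y + Z = X) on D(Y)={3,4,5,6} D(Z)={4,5,6,7} D(X)={3,5,6,7}: Y {3,4,5,6}->{3}; Z {4,5,6,7}->{4}; X {3,5,6,7}->{7}
Constraint 3 (Y != X) on D(Y)={3} D(X)={7}: no change
So after all 3 constraints: D(X) = {7}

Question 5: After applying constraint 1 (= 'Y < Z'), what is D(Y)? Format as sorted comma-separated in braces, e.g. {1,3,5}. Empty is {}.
Constraint 1 (Y < Z) on D(Y)={3,4,5,6,7} D(Z)={3,4,5,6,7}: Y {3,4,5,6,7}->{3,4,5,6}; Z {3,4,5,6,7}->{4,5,6,7}
So after constraint 1: D(Y) = {3,4,5,6}

Answer: {3,4,5,6}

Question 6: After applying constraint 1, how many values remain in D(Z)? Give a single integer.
Constraint 1 (Y < Z) on D(Y)={3,4,5,6,7} D(Z)={3,4,5,6,7}: Y {3,4,5,6,7}->{3,4,5,6}; Z {3,4,5,6,7}->{4,5,6,7}
So after constraint 1: D(Z)={4,5,6,7}, size = 4

Answer: 4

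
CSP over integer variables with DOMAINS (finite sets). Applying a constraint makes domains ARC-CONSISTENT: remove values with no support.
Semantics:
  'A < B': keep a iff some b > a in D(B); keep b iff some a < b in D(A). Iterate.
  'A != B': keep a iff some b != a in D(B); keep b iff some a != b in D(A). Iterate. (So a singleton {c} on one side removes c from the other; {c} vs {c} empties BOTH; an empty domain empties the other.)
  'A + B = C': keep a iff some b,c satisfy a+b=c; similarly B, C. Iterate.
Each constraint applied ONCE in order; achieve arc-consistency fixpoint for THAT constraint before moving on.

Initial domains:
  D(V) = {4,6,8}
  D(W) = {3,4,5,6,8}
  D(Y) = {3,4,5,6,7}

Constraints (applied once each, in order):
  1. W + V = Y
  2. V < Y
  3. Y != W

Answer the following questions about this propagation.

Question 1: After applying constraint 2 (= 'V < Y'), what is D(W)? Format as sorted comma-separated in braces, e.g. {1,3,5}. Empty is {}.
Answer: {3}

Derivation:
Constraint 1 (W + V = Y) on D(W)={3,4,5,6,8} D(V)={4,6,8} D(Y)={3,4,5,6,7}: W {3,4,5,6,8}->{3}; V {4,6,8}->{4}; Y {3,4,5,6,7}->{7}
Constraint 2 (V < Y) on D(V)={4} D(Y)={7}: no change
So after constraint 2: D(W) = {3}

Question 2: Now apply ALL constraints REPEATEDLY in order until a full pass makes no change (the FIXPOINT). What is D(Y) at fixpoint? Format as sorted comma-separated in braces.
pass 0 (initial): D(Y)={3,4,5,6,7}
pass 1: V {4,6,8}->{4}; W {3,4,5,6,8}->{3}; Y {3,4,5,6,7}->{7}
pass 2: no change
Fixpoint after 2 passes: D(Y) = {7}

Answer: {7}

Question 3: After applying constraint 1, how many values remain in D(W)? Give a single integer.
Answer: 1

Derivation:
Constraint 1 (W + V = Y) on D(W)={3,4,5,6,8} D(V)={4,6,8} D(Y)={3,4,5,6,7}: W {3,4,5,6,8}->{3}; V {4,6,8}->{4}; Y {3,4,5,6,7}->{7}
So after constraint 1: D(W)={3}, size = 1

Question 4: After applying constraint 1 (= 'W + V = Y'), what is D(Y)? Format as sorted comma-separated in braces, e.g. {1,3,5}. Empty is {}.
Answer: {7}

Derivation:
Constraint 1 (W + V = Y) on D(W)={3,4,5,6,8} D(V)={4,6,8} D(Y)={3,4,5,6,7}: W {3,4,5,6,8}->{3}; V {4,6,8}->{4}; Y {3,4,5,6,7}->{7}
So after constraint 1: D(Y) = {7}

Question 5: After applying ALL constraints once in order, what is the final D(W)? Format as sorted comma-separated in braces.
Constraint 1 (W + V = Y) on D(W)={3,4,5,6,8} D(V)={4,6,8} D(Y)={3,4,5,6,7}: W {3,4,5,6,8}->{3}; V {4,6,8}->{4}; Y {3,4,5,6,7}->{7}
Constraint 2 (V < Y) on D(V)={4} D(Y)={7}: no change
Constraint 3 (Y != W) on D(Y)={7} D(W)={3}: no change
So after all 3 constraints: D(W) = {3}

Answer: {3}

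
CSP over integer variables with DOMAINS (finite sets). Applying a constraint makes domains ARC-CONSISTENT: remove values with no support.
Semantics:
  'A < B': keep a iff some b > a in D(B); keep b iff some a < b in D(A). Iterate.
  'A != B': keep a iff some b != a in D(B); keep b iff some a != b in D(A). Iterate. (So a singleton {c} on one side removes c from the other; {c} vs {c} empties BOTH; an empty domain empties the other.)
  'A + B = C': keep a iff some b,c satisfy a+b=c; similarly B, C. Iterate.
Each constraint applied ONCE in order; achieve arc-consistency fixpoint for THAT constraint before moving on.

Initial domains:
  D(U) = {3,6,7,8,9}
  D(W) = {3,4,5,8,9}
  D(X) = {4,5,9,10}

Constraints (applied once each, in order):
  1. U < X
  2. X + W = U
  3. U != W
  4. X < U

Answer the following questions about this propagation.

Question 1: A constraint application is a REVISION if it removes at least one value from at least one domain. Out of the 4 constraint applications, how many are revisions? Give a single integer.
Answer: 1

Derivation:
Constraint 1 (U < X) on D(U)={3,6,7,8,9} D(X)={4,5,9,10}: no change => not a revision
Constraint 2 (X + W = U) on D(X)={4,5,9,10} D(W)={3,4,5,8,9} D(U)={3,6,7,8,9}: X {4,5,9,10}->{4,5}; W {3,4,5,8,9}->{3,4,5}; U {3,6,7,8,9}->{7,8,9} => REVISION
Constraint 3 (U != W) on D(U)={7,8,9} D(W)={3,4,5}: no change => not a revision
Constraint 4 (X < U) on D(X)={4,5} D(U)={7,8,9}: no change => not a revision
Total revisions = 1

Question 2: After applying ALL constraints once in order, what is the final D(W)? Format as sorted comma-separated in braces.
Constraint 1 (U < X) on D(U)={3,6,7,8,9} D(X)={4,5,9,10}: no change
Constraint 2 (X + W = U) on D(X)={4,5,9,10} D(W)={3,4,5,8,9} D(U)={3,6,7,8,9}: X {4,5,9,10}->{4,5}; W {3,4,5,8,9}->{3,4,5}; U {3,6,7,8,9}->{7,8,9}
Constraint 3 (U != W) on D(U)={7,8,9} D(W)={3,4,5}: no change
Constraint 4 (X < U) on D(X)={4,5} D(U)={7,8,9}: no change
So after all 4 constraints: D(W) = {3,4,5}

Answer: {3,4,5}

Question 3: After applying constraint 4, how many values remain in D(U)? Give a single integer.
Constraint 1 (U < X) on D(U)={3,6,7,8,9} D(X)={4,5,9,10}: no change
Constraint 2 (X + W = U) on D(X)={4,5,9,10} D(W)={3,4,5,8,9} D(U)={3,6,7,8,9}: X {4,5,9,10}->{4,5}; W {3,4,5,8,9}->{3,4,5}; U {3,6,7,8,9}->{7,8,9}
Constraint 3 (U != W) on D(U)={7,8,9} D(W)={3,4,5}: no change
Constraint 4 (X < U) on D(X)={4,5} D(U)={7,8,9}: no change
So after constraint 4: D(U)={7,8,9}, size = 3

Answer: 3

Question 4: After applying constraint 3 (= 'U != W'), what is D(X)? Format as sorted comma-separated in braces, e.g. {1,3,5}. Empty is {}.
Constraint 1 (U < X) on D(U)={3,6,7,8,9} D(X)={4,5,9,10}: no change
Constraint 2 (X + W = U) on D(X)={4,5,9,10} D(W)={3,4,5,8,9} D(U)={3,6,7,8,9}: X {4,5,9,10}->{4,5}; W {3,4,5,8,9}->{3,4,5}; U {3,6,7,8,9}->{7,8,9}
Constraint 3 (U != W) on D(U)={7,8,9} D(W)={3,4,5}: no change
So after constraint 3: D(X) = {4,5}

Answer: {4,5}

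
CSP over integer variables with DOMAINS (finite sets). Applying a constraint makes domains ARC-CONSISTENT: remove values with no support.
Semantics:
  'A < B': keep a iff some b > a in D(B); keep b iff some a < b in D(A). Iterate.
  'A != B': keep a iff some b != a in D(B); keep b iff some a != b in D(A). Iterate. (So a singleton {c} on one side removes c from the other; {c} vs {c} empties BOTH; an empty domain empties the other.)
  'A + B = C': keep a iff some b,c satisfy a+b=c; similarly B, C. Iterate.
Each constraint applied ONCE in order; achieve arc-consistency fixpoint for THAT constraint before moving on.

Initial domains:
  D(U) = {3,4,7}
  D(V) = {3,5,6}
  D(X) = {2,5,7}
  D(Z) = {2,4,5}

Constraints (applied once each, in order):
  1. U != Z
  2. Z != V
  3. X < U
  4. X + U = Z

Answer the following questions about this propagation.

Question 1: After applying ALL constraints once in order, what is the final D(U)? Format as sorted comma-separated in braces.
Answer: {3}

Derivation:
Constraint 1 (U != Z) on D(U)={3,4,7} D(Z)={2,4,5}: no change
Constraint 2 (Z != V) on D(Z)={2,4,5} D(V)={3,5,6}: no change
Constraint 3 (X < U) on D(X)={2,5,7} D(U)={3,4,7}: X {2,5,7}->{2,5}
Constraint 4 (X + U = Z) on D(X)={2,5} D(U)={3,4,7} D(Z)={2,4,5}: X {2,5}->{2}; U {3,4,7}->{3}; Z {2,4,5}->{5}
So after all 4 constraints: D(U) = {3}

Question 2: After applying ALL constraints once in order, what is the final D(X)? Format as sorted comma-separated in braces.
Answer: {2}

Derivation:
Constraint 1 (U != Z) on D(U)={3,4,7} D(Z)={2,4,5}: no change
Constraint 2 (Z != V) on D(Z)={2,4,5} D(V)={3,5,6}: no change
Constraint 3 (X < U) on D(X)={2,5,7} D(U)={3,4,7}: X {2,5,7}->{2,5}
Constraint 4 (X + U = Z) on D(X)={2,5} D(U)={3,4,7} D(Z)={2,4,5}: X {2,5}->{2}; U {3,4,7}->{3}; Z {2,4,5}->{5}
So after all 4 constraints: D(X) = {2}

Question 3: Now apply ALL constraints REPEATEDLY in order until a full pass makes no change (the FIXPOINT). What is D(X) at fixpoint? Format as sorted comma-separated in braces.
Answer: {2}

Derivation:
pass 0 (initial): D(X)={2,5,7}
pass 1: U {3,4,7}->{3}; X {2,5,7}->{2}; Z {2,4,5}->{5}
pass 2: V {3,5,6}->{3,6}
pass 3: no change
Fixpoint after 3 passes: D(X) = {2}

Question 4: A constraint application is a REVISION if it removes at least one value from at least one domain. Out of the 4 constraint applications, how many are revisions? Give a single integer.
Constraint 1 (U != Z) on D(U)={3,4,7} D(Z)={2,4,5}: no change => not a revision
Constraint 2 (Z != V) on D(Z)={2,4,5} D(V)={3,5,6}: no change => not a revision
Constraint 3 (X < U) on D(X)={2,5,7} D(U)={3,4,7}: X {2,5,7}->{2,5} => REVISION
Constraint 4 (X + U = Z) on D(X)={2,5} D(U)={3,4,7} D(Z)={2,4,5}: X {2,5}->{2}; U {3,4,7}->{3}; Z {2,4,5}->{5} => REVISION
Total revisions = 2

Answer: 2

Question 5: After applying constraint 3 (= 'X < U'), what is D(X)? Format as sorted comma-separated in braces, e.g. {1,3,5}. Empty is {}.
Constraint 1 (U != Z) on D(U)={3,4,7} D(Z)={2,4,5}: no change
Constraint 2 (Z != V) on D(Z)={2,4,5} D(V)={3,5,6}: no change
Constraint 3 (X < U) on D(X)={2,5,7} D(U)={3,4,7}: X {2,5,7}->{2,5}
So after constraint 3: D(X) = {2,5}

Answer: {2,5}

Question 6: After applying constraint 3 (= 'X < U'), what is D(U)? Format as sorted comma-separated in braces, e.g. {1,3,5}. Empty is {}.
Answer: {3,4,7}

Derivation:
Constraint 1 (U != Z) on D(U)={3,4,7} D(Z)={2,4,5}: no change
Constraint 2 (Z != V) on D(Z)={2,4,5} D(V)={3,5,6}: no change
Constraint 3 (X < U) on D(X)={2,5,7} D(U)={3,4,7}: X {2,5,7}->{2,5}
So after constraint 3: D(U) = {3,4,7}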